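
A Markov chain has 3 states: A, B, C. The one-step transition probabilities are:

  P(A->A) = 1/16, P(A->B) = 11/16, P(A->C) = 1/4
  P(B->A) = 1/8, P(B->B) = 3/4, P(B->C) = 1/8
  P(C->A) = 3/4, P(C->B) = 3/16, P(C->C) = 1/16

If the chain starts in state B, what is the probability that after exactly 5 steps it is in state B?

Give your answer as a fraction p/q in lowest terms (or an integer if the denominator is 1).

Answer: 172575/262144

Derivation:
Computing P^5 by repeated multiplication:
P^1 =
  A: [1/16, 11/16, 1/4]
  B: [1/8, 3/4, 1/8]
  C: [3/4, 3/16, 1/16]
P^2 =
  A: [71/256, 155/256, 15/128]
  B: [25/128, 43/64, 17/128]
  C: [15/128, 171/256, 55/256]
P^3 =
  A: [741/4096, 2731/4096, 39/256]
  B: [401/2048, 679/1024, 289/2048]
  C: [129/512, 2547/4096, 517/4096]
P^4 =
  A: [13691/65536, 42795/65536, 4525/32768]
  B: [6585/32768, 10787/16384, 4609/32768]
  C: [6165/32768, 43467/65536, 9739/65536]
P^5 =
  A: [207881/1048576, 691291/1048576, 37351/262144]
  B: [105041/524288, 172575/262144, 74097/524288]
  C: [54033/262144, 686451/1048576, 145993/1048576]

(P^5)[B -> B] = 172575/262144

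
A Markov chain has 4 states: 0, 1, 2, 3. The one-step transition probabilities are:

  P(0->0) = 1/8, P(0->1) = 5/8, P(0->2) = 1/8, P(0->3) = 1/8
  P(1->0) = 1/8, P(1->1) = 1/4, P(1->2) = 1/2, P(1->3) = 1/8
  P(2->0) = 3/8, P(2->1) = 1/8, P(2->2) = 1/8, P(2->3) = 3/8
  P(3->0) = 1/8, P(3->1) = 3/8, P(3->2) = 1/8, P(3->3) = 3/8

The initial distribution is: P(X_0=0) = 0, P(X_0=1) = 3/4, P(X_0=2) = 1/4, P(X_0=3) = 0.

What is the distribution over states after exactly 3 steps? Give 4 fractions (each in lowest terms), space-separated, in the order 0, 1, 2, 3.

Answer: 181/1024 703/2048 481/2048 251/1024

Derivation:
Propagating the distribution step by step (d_{t+1} = d_t * P):
d_0 = (0=0, 1=3/4, 2=1/4, 3=0)
  d_1[0] = 0*1/8 + 3/4*1/8 + 1/4*3/8 + 0*1/8 = 3/16
  d_1[1] = 0*5/8 + 3/4*1/4 + 1/4*1/8 + 0*3/8 = 7/32
  d_1[2] = 0*1/8 + 3/4*1/2 + 1/4*1/8 + 0*1/8 = 13/32
  d_1[3] = 0*1/8 + 3/4*1/8 + 1/4*3/8 + 0*3/8 = 3/16
d_1 = (0=3/16, 1=7/32, 2=13/32, 3=3/16)
  d_2[0] = 3/16*1/8 + 7/32*1/8 + 13/32*3/8 + 3/16*1/8 = 29/128
  d_2[1] = 3/16*5/8 + 7/32*1/4 + 13/32*1/8 + 3/16*3/8 = 75/256
  d_2[2] = 3/16*1/8 + 7/32*1/2 + 13/32*1/8 + 3/16*1/8 = 53/256
  d_2[3] = 3/16*1/8 + 7/32*1/8 + 13/32*3/8 + 3/16*3/8 = 35/128
d_2 = (0=29/128, 1=75/256, 2=53/256, 3=35/128)
  d_3[0] = 29/128*1/8 + 75/256*1/8 + 53/256*3/8 + 35/128*1/8 = 181/1024
  d_3[1] = 29/128*5/8 + 75/256*1/4 + 53/256*1/8 + 35/128*3/8 = 703/2048
  d_3[2] = 29/128*1/8 + 75/256*1/2 + 53/256*1/8 + 35/128*1/8 = 481/2048
  d_3[3] = 29/128*1/8 + 75/256*1/8 + 53/256*3/8 + 35/128*3/8 = 251/1024
d_3 = (0=181/1024, 1=703/2048, 2=481/2048, 3=251/1024)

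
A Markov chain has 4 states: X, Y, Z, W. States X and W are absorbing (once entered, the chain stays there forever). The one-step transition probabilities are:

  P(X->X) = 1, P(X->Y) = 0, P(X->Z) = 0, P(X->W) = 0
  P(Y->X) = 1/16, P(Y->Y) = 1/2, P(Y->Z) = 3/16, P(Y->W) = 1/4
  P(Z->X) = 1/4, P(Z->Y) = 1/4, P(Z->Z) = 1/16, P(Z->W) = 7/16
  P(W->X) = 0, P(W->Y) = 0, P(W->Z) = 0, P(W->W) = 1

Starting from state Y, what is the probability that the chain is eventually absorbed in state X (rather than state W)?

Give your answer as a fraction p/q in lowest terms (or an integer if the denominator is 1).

Answer: 1/4

Derivation:
Let a_i = P(absorbed in X | start in state i).
Boundary conditions: a_X = 1, a_W = 0.
For each transient state i, a_i = sum_j P(i->j) * a_j:
  a_Y = 1/16*a_X + 1/2*a_Y + 3/16*a_Z + 1/4*a_W
  a_Z = 1/4*a_X + 1/4*a_Y + 1/16*a_Z + 7/16*a_W

Substituting a_X = 1 and a_W = 0, rearrange to (I - Q) a = r where r[i] = P(i -> X):
  [1/2, -3/16] . (a_Y, a_Z) = 1/16
  [-1/4, 15/16] . (a_Y, a_Z) = 1/4

Solving yields:
  a_Y = 1/4
  a_Z = 1/3

Starting state is Y, so the absorption probability is a_Y = 1/4.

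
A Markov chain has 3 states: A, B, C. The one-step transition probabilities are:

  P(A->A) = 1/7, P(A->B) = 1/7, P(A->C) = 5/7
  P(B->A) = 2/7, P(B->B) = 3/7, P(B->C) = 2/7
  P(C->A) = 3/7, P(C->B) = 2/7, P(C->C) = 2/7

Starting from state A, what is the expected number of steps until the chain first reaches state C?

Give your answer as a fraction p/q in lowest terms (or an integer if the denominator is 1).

Let h_i = expected steps to first reach C from state i.
Boundary: h_C = 0.
First-step equations for the other states:
  h_A = 1 + 1/7*h_A + 1/7*h_B + 5/7*h_C
  h_B = 1 + 2/7*h_A + 3/7*h_B + 2/7*h_C

Substituting h_C = 0 and rearranging gives the linear system (I - Q) h = 1:
  [6/7, -1/7] . (h_A, h_B) = 1
  [-2/7, 4/7] . (h_A, h_B) = 1

Solving yields:
  h_A = 35/22
  h_B = 28/11

Starting state is A, so the expected hitting time is h_A = 35/22.

Answer: 35/22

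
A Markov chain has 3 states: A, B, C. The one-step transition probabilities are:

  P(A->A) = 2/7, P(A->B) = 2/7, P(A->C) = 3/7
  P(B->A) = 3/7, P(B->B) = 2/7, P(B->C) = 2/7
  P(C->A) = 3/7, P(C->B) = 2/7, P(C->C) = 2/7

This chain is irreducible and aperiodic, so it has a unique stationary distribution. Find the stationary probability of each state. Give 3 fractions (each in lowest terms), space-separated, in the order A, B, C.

The stationary distribution satisfies pi = pi * P, i.e.:
  pi_A = 2/7*pi_A + 3/7*pi_B + 3/7*pi_C
  pi_B = 2/7*pi_A + 2/7*pi_B + 2/7*pi_C
  pi_C = 3/7*pi_A + 2/7*pi_B + 2/7*pi_C
with normalization: pi_A + pi_B + pi_C = 1.

Using the first 2 balance equations plus normalization, the linear system A*pi = b is:
  [-5/7, 3/7, 3/7] . pi = 0
  [2/7, -5/7, 2/7] . pi = 0
  [1, 1, 1] . pi = 1

Solving yields:
  pi_A = 3/8
  pi_B = 2/7
  pi_C = 19/56

Verification (pi * P):
  3/8*2/7 + 2/7*3/7 + 19/56*3/7 = 3/8 = pi_A  (ok)
  3/8*2/7 + 2/7*2/7 + 19/56*2/7 = 2/7 = pi_B  (ok)
  3/8*3/7 + 2/7*2/7 + 19/56*2/7 = 19/56 = pi_C  (ok)

Answer: 3/8 2/7 19/56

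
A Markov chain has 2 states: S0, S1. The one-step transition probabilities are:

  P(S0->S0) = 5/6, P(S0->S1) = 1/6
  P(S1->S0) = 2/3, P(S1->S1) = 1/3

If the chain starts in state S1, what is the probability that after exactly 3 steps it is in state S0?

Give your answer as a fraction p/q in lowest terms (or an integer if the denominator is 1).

Computing P^3 by repeated multiplication:
P^1 =
  S0: [5/6, 1/6]
  S1: [2/3, 1/3]
P^2 =
  S0: [29/36, 7/36]
  S1: [7/9, 2/9]
P^3 =
  S0: [173/216, 43/216]
  S1: [43/54, 11/54]

(P^3)[S1 -> S0] = 43/54

Answer: 43/54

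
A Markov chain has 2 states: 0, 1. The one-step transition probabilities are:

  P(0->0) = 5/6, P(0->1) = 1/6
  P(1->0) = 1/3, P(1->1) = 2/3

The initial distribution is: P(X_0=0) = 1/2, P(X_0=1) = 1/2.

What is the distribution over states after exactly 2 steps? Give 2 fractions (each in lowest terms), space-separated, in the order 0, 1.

Answer: 5/8 3/8

Derivation:
Propagating the distribution step by step (d_{t+1} = d_t * P):
d_0 = (0=1/2, 1=1/2)
  d_1[0] = 1/2*5/6 + 1/2*1/3 = 7/12
  d_1[1] = 1/2*1/6 + 1/2*2/3 = 5/12
d_1 = (0=7/12, 1=5/12)
  d_2[0] = 7/12*5/6 + 5/12*1/3 = 5/8
  d_2[1] = 7/12*1/6 + 5/12*2/3 = 3/8
d_2 = (0=5/8, 1=3/8)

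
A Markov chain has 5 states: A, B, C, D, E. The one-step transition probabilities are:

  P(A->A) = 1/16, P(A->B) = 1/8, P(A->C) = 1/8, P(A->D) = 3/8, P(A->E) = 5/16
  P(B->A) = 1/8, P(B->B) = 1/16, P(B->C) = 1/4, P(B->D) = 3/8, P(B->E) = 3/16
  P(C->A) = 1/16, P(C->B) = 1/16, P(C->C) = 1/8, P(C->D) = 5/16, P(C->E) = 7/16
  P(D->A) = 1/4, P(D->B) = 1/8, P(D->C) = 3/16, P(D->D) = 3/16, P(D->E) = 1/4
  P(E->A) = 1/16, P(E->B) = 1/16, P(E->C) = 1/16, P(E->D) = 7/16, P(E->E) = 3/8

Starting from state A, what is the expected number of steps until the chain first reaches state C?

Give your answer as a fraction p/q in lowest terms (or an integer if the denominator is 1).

Let h_i = expected steps to first reach C from state i.
Boundary: h_C = 0.
First-step equations for the other states:
  h_A = 1 + 1/16*h_A + 1/8*h_B + 1/8*h_C + 3/8*h_D + 5/16*h_E
  h_B = 1 + 1/8*h_A + 1/16*h_B + 1/4*h_C + 3/8*h_D + 3/16*h_E
  h_D = 1 + 1/4*h_A + 1/8*h_B + 3/16*h_C + 3/16*h_D + 1/4*h_E
  h_E = 1 + 1/16*h_A + 1/16*h_B + 1/16*h_C + 7/16*h_D + 3/8*h_E

Substituting h_C = 0 and rearranging gives the linear system (I - Q) h = 1:
  [15/16, -1/8, -3/8, -5/16] . (h_A, h_B, h_D, h_E) = 1
  [-1/8, 15/16, -3/8, -3/16] . (h_A, h_B, h_D, h_E) = 1
  [-1/4, -1/8, 13/16, -1/4] . (h_A, h_B, h_D, h_E) = 1
  [-1/16, -1/16, -7/16, 5/8] . (h_A, h_B, h_D, h_E) = 1

Solving yields:
  h_A = 3216/449
  h_B = 8432/1347
  h_D = 9104/1347
  h_E = 10336/1347

Starting state is A, so the expected hitting time is h_A = 3216/449.

Answer: 3216/449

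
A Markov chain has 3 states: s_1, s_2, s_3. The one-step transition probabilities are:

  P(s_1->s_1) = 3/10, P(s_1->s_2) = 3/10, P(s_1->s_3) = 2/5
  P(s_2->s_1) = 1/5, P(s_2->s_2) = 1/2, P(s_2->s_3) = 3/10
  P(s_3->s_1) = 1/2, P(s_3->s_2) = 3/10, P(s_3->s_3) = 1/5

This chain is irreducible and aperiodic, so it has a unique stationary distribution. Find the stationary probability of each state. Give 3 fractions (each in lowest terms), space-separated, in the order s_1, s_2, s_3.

Answer: 31/96 3/8 29/96

Derivation:
The stationary distribution satisfies pi = pi * P, i.e.:
  pi_s_1 = 3/10*pi_s_1 + 1/5*pi_s_2 + 1/2*pi_s_3
  pi_s_2 = 3/10*pi_s_1 + 1/2*pi_s_2 + 3/10*pi_s_3
  pi_s_3 = 2/5*pi_s_1 + 3/10*pi_s_2 + 1/5*pi_s_3
with normalization: pi_s_1 + pi_s_2 + pi_s_3 = 1.

Using the first 2 balance equations plus normalization, the linear system A*pi = b is:
  [-7/10, 1/5, 1/2] . pi = 0
  [3/10, -1/2, 3/10] . pi = 0
  [1, 1, 1] . pi = 1

Solving yields:
  pi_s_1 = 31/96
  pi_s_2 = 3/8
  pi_s_3 = 29/96

Verification (pi * P):
  31/96*3/10 + 3/8*1/5 + 29/96*1/2 = 31/96 = pi_s_1  (ok)
  31/96*3/10 + 3/8*1/2 + 29/96*3/10 = 3/8 = pi_s_2  (ok)
  31/96*2/5 + 3/8*3/10 + 29/96*1/5 = 29/96 = pi_s_3  (ok)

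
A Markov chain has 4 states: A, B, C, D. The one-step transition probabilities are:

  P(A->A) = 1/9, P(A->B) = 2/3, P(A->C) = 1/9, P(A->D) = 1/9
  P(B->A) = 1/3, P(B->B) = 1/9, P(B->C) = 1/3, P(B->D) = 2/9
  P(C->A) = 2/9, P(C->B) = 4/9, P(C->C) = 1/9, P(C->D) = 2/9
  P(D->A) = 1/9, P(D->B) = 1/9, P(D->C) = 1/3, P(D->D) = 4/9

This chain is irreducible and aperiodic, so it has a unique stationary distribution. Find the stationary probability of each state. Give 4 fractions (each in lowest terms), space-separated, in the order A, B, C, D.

The stationary distribution satisfies pi = pi * P, i.e.:
  pi_A = 1/9*pi_A + 1/3*pi_B + 2/9*pi_C + 1/9*pi_D
  pi_B = 2/3*pi_A + 1/9*pi_B + 4/9*pi_C + 1/9*pi_D
  pi_C = 1/9*pi_A + 1/3*pi_B + 1/9*pi_C + 1/3*pi_D
  pi_D = 1/9*pi_A + 2/9*pi_B + 2/9*pi_C + 4/9*pi_D
with normalization: pi_A + pi_B + pi_C + pi_D = 1.

Using the first 3 balance equations plus normalization, the linear system A*pi = b is:
  [-8/9, 1/3, 2/9, 1/9] . pi = 0
  [2/3, -8/9, 4/9, 1/9] . pi = 0
  [1/9, 1/3, -8/9, 1/3] . pi = 0
  [1, 1, 1, 1] . pi = 1

Solving yields:
  pi_A = 166/811
  pi_B = 246/811
  pi_C = 191/811
  pi_D = 208/811

Verification (pi * P):
  166/811*1/9 + 246/811*1/3 + 191/811*2/9 + 208/811*1/9 = 166/811 = pi_A  (ok)
  166/811*2/3 + 246/811*1/9 + 191/811*4/9 + 208/811*1/9 = 246/811 = pi_B  (ok)
  166/811*1/9 + 246/811*1/3 + 191/811*1/9 + 208/811*1/3 = 191/811 = pi_C  (ok)
  166/811*1/9 + 246/811*2/9 + 191/811*2/9 + 208/811*4/9 = 208/811 = pi_D  (ok)

Answer: 166/811 246/811 191/811 208/811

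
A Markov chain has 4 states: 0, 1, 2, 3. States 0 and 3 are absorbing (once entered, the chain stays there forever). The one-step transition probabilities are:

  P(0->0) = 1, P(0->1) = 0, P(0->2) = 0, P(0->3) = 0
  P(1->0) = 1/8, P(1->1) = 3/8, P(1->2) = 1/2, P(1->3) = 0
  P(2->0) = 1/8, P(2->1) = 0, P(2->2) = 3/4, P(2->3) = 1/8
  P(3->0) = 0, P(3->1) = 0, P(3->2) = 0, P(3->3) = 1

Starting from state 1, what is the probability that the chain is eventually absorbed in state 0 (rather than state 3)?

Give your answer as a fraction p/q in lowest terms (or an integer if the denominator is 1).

Answer: 3/5

Derivation:
Let a_i = P(absorbed in 0 | start in state i).
Boundary conditions: a_0 = 1, a_3 = 0.
For each transient state i, a_i = sum_j P(i->j) * a_j:
  a_1 = 1/8*a_0 + 3/8*a_1 + 1/2*a_2 + 0*a_3
  a_2 = 1/8*a_0 + 0*a_1 + 3/4*a_2 + 1/8*a_3

Substituting a_0 = 1 and a_3 = 0, rearrange to (I - Q) a = r where r[i] = P(i -> 0):
  [5/8, -1/2] . (a_1, a_2) = 1/8
  [0, 1/4] . (a_1, a_2) = 1/8

Solving yields:
  a_1 = 3/5
  a_2 = 1/2

Starting state is 1, so the absorption probability is a_1 = 3/5.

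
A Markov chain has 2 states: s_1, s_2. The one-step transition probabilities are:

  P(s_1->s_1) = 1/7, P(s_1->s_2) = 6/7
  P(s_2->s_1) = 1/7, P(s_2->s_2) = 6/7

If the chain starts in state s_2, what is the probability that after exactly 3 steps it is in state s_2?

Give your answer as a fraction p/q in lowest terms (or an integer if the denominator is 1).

Computing P^3 by repeated multiplication:
P^1 =
  s_1: [1/7, 6/7]
  s_2: [1/7, 6/7]
P^2 =
  s_1: [1/7, 6/7]
  s_2: [1/7, 6/7]
P^3 =
  s_1: [1/7, 6/7]
  s_2: [1/7, 6/7]

(P^3)[s_2 -> s_2] = 6/7

Answer: 6/7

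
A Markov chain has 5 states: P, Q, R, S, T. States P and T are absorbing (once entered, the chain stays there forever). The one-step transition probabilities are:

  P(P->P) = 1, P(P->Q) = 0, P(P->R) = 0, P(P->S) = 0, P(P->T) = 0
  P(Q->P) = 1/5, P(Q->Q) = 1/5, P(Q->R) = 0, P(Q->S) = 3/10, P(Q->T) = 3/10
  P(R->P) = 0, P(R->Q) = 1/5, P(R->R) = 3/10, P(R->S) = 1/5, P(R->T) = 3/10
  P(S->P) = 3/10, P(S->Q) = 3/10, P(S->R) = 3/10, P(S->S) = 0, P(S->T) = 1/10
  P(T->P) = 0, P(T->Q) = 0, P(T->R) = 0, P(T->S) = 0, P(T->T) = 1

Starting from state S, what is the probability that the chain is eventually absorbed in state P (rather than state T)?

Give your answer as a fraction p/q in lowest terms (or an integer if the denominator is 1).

Let a_i = P(absorbed in P | start in state i).
Boundary conditions: a_P = 1, a_T = 0.
For each transient state i, a_i = sum_j P(i->j) * a_j:
  a_Q = 1/5*a_P + 1/5*a_Q + 0*a_R + 3/10*a_S + 3/10*a_T
  a_R = 0*a_P + 1/5*a_Q + 3/10*a_R + 1/5*a_S + 3/10*a_T
  a_S = 3/10*a_P + 3/10*a_Q + 3/10*a_R + 0*a_S + 1/10*a_T

Substituting a_P = 1 and a_T = 0, rearrange to (I - Q) a = r where r[i] = P(i -> P):
  [4/5, 0, -3/10] . (a_Q, a_R, a_S) = 1/5
  [-1/5, 7/10, -1/5] . (a_Q, a_R, a_S) = 0
  [-3/10, -3/10, 1] . (a_Q, a_R, a_S) = 3/10

Solving yields:
  a_Q = 191/431
  a_R = 118/431
  a_S = 222/431

Starting state is S, so the absorption probability is a_S = 222/431.

Answer: 222/431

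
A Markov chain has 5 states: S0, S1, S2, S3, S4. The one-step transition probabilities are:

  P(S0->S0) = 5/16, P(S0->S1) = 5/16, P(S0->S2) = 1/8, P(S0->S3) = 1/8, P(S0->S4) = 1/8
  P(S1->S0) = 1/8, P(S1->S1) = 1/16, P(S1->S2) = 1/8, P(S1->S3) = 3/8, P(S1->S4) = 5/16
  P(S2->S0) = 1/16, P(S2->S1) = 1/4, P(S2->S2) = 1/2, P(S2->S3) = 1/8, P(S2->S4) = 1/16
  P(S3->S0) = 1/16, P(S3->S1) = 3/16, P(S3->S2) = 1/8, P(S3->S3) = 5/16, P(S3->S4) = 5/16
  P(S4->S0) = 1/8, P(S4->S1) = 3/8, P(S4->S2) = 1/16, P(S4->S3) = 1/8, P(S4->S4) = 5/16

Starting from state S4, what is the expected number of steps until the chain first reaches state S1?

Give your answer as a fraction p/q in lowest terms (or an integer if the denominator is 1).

Let h_i = expected steps to first reach S1 from state i.
Boundary: h_S1 = 0.
First-step equations for the other states:
  h_S0 = 1 + 5/16*h_S0 + 5/16*h_S1 + 1/8*h_S2 + 1/8*h_S3 + 1/8*h_S4
  h_S2 = 1 + 1/16*h_S0 + 1/4*h_S1 + 1/2*h_S2 + 1/8*h_S3 + 1/16*h_S4
  h_S3 = 1 + 1/16*h_S0 + 3/16*h_S1 + 1/8*h_S2 + 5/16*h_S3 + 5/16*h_S4
  h_S4 = 1 + 1/8*h_S0 + 3/8*h_S1 + 1/16*h_S2 + 1/8*h_S3 + 5/16*h_S4

Substituting h_S1 = 0 and rearranging gives the linear system (I - Q) h = 1:
  [11/16, -1/8, -1/8, -1/8] . (h_S0, h_S2, h_S3, h_S4) = 1
  [-1/16, 1/2, -1/8, -1/16] . (h_S0, h_S2, h_S3, h_S4) = 1
  [-1/16, -1/8, 11/16, -5/16] . (h_S0, h_S2, h_S3, h_S4) = 1
  [-1/8, -1/16, -1/8, 11/16] . (h_S0, h_S2, h_S3, h_S4) = 1

Solving yields:
  h_S0 = 8944/2619
  h_S2 = 29744/7857
  h_S3 = 10144/2619
  h_S4 = 24544/7857

Starting state is S4, so the expected hitting time is h_S4 = 24544/7857.

Answer: 24544/7857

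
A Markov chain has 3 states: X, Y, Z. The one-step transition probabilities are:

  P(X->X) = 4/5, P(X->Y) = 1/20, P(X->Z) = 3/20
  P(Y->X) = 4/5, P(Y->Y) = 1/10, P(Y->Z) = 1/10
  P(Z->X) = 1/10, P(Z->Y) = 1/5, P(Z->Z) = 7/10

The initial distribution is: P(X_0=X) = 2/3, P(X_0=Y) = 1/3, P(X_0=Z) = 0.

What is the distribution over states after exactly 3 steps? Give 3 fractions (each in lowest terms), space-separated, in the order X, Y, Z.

Propagating the distribution step by step (d_{t+1} = d_t * P):
d_0 = (X=2/3, Y=1/3, Z=0)
  d_1[X] = 2/3*4/5 + 1/3*4/5 + 0*1/10 = 4/5
  d_1[Y] = 2/3*1/20 + 1/3*1/10 + 0*1/5 = 1/15
  d_1[Z] = 2/3*3/20 + 1/3*1/10 + 0*7/10 = 2/15
d_1 = (X=4/5, Y=1/15, Z=2/15)
  d_2[X] = 4/5*4/5 + 1/15*4/5 + 2/15*1/10 = 53/75
  d_2[Y] = 4/5*1/20 + 1/15*1/10 + 2/15*1/5 = 11/150
  d_2[Z] = 4/5*3/20 + 1/15*1/10 + 2/15*7/10 = 11/50
d_2 = (X=53/75, Y=11/150, Z=11/50)
  d_3[X] = 53/75*4/5 + 11/150*4/5 + 11/50*1/10 = 323/500
  d_3[Y] = 53/75*1/20 + 11/150*1/10 + 11/50*1/5 = 13/150
  d_3[Z] = 53/75*3/20 + 11/150*1/10 + 11/50*7/10 = 401/1500
d_3 = (X=323/500, Y=13/150, Z=401/1500)

Answer: 323/500 13/150 401/1500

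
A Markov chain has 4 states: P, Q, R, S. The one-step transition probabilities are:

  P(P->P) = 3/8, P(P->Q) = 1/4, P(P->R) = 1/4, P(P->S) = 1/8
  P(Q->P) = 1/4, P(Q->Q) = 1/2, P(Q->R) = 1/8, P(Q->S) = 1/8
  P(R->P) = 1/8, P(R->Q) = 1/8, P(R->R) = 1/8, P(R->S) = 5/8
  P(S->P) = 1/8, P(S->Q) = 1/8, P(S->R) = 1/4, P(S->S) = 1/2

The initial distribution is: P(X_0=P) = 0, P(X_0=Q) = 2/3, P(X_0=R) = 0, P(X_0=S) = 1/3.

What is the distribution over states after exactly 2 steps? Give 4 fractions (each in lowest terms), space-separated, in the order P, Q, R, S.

Answer: 43/192 7/24 35/192 29/96

Derivation:
Propagating the distribution step by step (d_{t+1} = d_t * P):
d_0 = (P=0, Q=2/3, R=0, S=1/3)
  d_1[P] = 0*3/8 + 2/3*1/4 + 0*1/8 + 1/3*1/8 = 5/24
  d_1[Q] = 0*1/4 + 2/3*1/2 + 0*1/8 + 1/3*1/8 = 3/8
  d_1[R] = 0*1/4 + 2/3*1/8 + 0*1/8 + 1/3*1/4 = 1/6
  d_1[S] = 0*1/8 + 2/3*1/8 + 0*5/8 + 1/3*1/2 = 1/4
d_1 = (P=5/24, Q=3/8, R=1/6, S=1/4)
  d_2[P] = 5/24*3/8 + 3/8*1/4 + 1/6*1/8 + 1/4*1/8 = 43/192
  d_2[Q] = 5/24*1/4 + 3/8*1/2 + 1/6*1/8 + 1/4*1/8 = 7/24
  d_2[R] = 5/24*1/4 + 3/8*1/8 + 1/6*1/8 + 1/4*1/4 = 35/192
  d_2[S] = 5/24*1/8 + 3/8*1/8 + 1/6*5/8 + 1/4*1/2 = 29/96
d_2 = (P=43/192, Q=7/24, R=35/192, S=29/96)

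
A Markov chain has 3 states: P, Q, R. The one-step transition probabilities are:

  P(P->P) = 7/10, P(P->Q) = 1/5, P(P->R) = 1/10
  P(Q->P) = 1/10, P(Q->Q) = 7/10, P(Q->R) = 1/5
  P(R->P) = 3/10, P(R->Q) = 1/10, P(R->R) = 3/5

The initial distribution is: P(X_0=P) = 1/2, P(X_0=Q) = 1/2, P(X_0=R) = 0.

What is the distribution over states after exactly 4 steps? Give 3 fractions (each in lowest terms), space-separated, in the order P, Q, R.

Answer: 1849/5000 229/625 1319/5000

Derivation:
Propagating the distribution step by step (d_{t+1} = d_t * P):
d_0 = (P=1/2, Q=1/2, R=0)
  d_1[P] = 1/2*7/10 + 1/2*1/10 + 0*3/10 = 2/5
  d_1[Q] = 1/2*1/5 + 1/2*7/10 + 0*1/10 = 9/20
  d_1[R] = 1/2*1/10 + 1/2*1/5 + 0*3/5 = 3/20
d_1 = (P=2/5, Q=9/20, R=3/20)
  d_2[P] = 2/5*7/10 + 9/20*1/10 + 3/20*3/10 = 37/100
  d_2[Q] = 2/5*1/5 + 9/20*7/10 + 3/20*1/10 = 41/100
  d_2[R] = 2/5*1/10 + 9/20*1/5 + 3/20*3/5 = 11/50
d_2 = (P=37/100, Q=41/100, R=11/50)
  d_3[P] = 37/100*7/10 + 41/100*1/10 + 11/50*3/10 = 183/500
  d_3[Q] = 37/100*1/5 + 41/100*7/10 + 11/50*1/10 = 383/1000
  d_3[R] = 37/100*1/10 + 41/100*1/5 + 11/50*3/5 = 251/1000
d_3 = (P=183/500, Q=383/1000, R=251/1000)
  d_4[P] = 183/500*7/10 + 383/1000*1/10 + 251/1000*3/10 = 1849/5000
  d_4[Q] = 183/500*1/5 + 383/1000*7/10 + 251/1000*1/10 = 229/625
  d_4[R] = 183/500*1/10 + 383/1000*1/5 + 251/1000*3/5 = 1319/5000
d_4 = (P=1849/5000, Q=229/625, R=1319/5000)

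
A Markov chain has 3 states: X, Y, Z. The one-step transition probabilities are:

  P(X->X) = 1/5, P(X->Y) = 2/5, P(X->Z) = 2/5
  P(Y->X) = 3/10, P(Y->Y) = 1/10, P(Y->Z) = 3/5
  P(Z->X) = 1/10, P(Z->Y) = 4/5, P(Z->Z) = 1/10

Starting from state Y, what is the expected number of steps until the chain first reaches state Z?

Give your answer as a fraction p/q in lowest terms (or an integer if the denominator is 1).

Answer: 11/6

Derivation:
Let h_i = expected steps to first reach Z from state i.
Boundary: h_Z = 0.
First-step equations for the other states:
  h_X = 1 + 1/5*h_X + 2/5*h_Y + 2/5*h_Z
  h_Y = 1 + 3/10*h_X + 1/10*h_Y + 3/5*h_Z

Substituting h_Z = 0 and rearranging gives the linear system (I - Q) h = 1:
  [4/5, -2/5] . (h_X, h_Y) = 1
  [-3/10, 9/10] . (h_X, h_Y) = 1

Solving yields:
  h_X = 13/6
  h_Y = 11/6

Starting state is Y, so the expected hitting time is h_Y = 11/6.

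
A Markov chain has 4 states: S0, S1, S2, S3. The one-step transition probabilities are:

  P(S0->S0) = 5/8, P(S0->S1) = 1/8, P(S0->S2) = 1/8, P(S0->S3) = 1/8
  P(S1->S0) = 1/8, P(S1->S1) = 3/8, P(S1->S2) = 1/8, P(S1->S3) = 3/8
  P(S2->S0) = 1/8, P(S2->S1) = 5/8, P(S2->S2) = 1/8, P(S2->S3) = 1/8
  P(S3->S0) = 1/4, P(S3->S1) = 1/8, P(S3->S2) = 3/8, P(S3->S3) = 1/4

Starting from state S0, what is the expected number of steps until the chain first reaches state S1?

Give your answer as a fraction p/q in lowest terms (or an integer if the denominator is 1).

Answer: 112/23

Derivation:
Let h_i = expected steps to first reach S1 from state i.
Boundary: h_S1 = 0.
First-step equations for the other states:
  h_S0 = 1 + 5/8*h_S0 + 1/8*h_S1 + 1/8*h_S2 + 1/8*h_S3
  h_S2 = 1 + 1/8*h_S0 + 5/8*h_S1 + 1/8*h_S2 + 1/8*h_S3
  h_S3 = 1 + 1/4*h_S0 + 1/8*h_S1 + 3/8*h_S2 + 1/4*h_S3

Substituting h_S1 = 0 and rearranging gives the linear system (I - Q) h = 1:
  [3/8, -1/8, -1/8] . (h_S0, h_S2, h_S3) = 1
  [-1/8, 7/8, -1/8] . (h_S0, h_S2, h_S3) = 1
  [-1/4, -3/8, 3/4] . (h_S0, h_S2, h_S3) = 1

Solving yields:
  h_S0 = 112/23
  h_S2 = 56/23
  h_S3 = 96/23

Starting state is S0, so the expected hitting time is h_S0 = 112/23.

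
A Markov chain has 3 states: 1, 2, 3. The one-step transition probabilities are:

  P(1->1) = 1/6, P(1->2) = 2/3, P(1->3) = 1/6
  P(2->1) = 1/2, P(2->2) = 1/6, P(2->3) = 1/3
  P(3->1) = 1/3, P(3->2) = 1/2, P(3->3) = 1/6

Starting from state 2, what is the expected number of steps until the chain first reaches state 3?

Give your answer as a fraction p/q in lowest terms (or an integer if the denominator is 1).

Answer: 48/13

Derivation:
Let h_i = expected steps to first reach 3 from state i.
Boundary: h_3 = 0.
First-step equations for the other states:
  h_1 = 1 + 1/6*h_1 + 2/3*h_2 + 1/6*h_3
  h_2 = 1 + 1/2*h_1 + 1/6*h_2 + 1/3*h_3

Substituting h_3 = 0 and rearranging gives the linear system (I - Q) h = 1:
  [5/6, -2/3] . (h_1, h_2) = 1
  [-1/2, 5/6] . (h_1, h_2) = 1

Solving yields:
  h_1 = 54/13
  h_2 = 48/13

Starting state is 2, so the expected hitting time is h_2 = 48/13.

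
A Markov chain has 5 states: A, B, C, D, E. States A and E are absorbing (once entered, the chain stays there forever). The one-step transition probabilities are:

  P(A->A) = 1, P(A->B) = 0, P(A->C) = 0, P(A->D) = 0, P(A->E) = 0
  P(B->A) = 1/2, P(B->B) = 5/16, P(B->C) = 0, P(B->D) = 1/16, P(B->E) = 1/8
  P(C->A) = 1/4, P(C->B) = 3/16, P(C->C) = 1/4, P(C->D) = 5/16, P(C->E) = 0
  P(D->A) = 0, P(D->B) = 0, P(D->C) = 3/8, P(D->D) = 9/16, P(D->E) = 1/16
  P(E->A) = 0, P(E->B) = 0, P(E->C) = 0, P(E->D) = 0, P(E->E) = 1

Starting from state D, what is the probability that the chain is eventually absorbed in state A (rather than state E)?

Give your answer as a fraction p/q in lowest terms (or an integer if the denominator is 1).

Let a_i = P(absorbed in A | start in state i).
Boundary conditions: a_A = 1, a_E = 0.
For each transient state i, a_i = sum_j P(i->j) * a_j:
  a_B = 1/2*a_A + 5/16*a_B + 0*a_C + 1/16*a_D + 1/8*a_E
  a_C = 1/4*a_A + 3/16*a_B + 1/4*a_C + 5/16*a_D + 0*a_E
  a_D = 0*a_A + 0*a_B + 3/8*a_C + 9/16*a_D + 1/16*a_E

Substituting a_A = 1 and a_E = 0, rearrange to (I - Q) a = r where r[i] = P(i -> A):
  [11/16, 0, -1/16] . (a_B, a_C, a_D) = 1/2
  [-3/16, 3/4, -5/16] . (a_B, a_C, a_D) = 1/4
  [0, -3/8, 7/16] . (a_B, a_C, a_D) = 0

Solving yields:
  a_B = 19/24
  a_C = 119/144
  a_D = 17/24

Starting state is D, so the absorption probability is a_D = 17/24.

Answer: 17/24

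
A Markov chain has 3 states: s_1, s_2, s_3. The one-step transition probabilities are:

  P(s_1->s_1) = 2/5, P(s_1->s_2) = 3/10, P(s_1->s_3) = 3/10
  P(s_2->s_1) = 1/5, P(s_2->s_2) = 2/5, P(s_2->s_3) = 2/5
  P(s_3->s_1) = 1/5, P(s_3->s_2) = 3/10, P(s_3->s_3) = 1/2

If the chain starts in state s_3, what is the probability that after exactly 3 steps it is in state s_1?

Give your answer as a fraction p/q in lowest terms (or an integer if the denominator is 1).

Computing P^3 by repeated multiplication:
P^1 =
  s_1: [2/5, 3/10, 3/10]
  s_2: [1/5, 2/5, 2/5]
  s_3: [1/5, 3/10, 1/2]
P^2 =
  s_1: [7/25, 33/100, 39/100]
  s_2: [6/25, 17/50, 21/50]
  s_3: [6/25, 33/100, 43/100]
P^3 =
  s_1: [32/125, 333/1000, 411/1000]
  s_2: [31/125, 167/500, 209/500]
  s_3: [31/125, 333/1000, 419/1000]

(P^3)[s_3 -> s_1] = 31/125

Answer: 31/125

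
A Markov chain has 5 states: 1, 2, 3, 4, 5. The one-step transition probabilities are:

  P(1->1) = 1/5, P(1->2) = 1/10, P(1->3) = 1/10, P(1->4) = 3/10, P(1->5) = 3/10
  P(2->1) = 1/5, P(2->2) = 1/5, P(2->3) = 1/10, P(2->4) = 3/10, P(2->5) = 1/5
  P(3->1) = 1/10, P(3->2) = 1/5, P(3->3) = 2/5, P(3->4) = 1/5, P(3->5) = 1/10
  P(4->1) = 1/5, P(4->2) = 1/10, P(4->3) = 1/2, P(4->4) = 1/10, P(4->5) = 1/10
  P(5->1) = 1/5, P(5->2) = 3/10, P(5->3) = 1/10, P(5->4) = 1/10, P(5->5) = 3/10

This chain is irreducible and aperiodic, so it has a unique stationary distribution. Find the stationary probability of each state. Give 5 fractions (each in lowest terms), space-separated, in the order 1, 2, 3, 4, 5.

Answer: 671/3846 350/1923 491/1923 757/3846 368/1923

Derivation:
The stationary distribution satisfies pi = pi * P, i.e.:
  pi_1 = 1/5*pi_1 + 1/5*pi_2 + 1/10*pi_3 + 1/5*pi_4 + 1/5*pi_5
  pi_2 = 1/10*pi_1 + 1/5*pi_2 + 1/5*pi_3 + 1/10*pi_4 + 3/10*pi_5
  pi_3 = 1/10*pi_1 + 1/10*pi_2 + 2/5*pi_3 + 1/2*pi_4 + 1/10*pi_5
  pi_4 = 3/10*pi_1 + 3/10*pi_2 + 1/5*pi_3 + 1/10*pi_4 + 1/10*pi_5
  pi_5 = 3/10*pi_1 + 1/5*pi_2 + 1/10*pi_3 + 1/10*pi_4 + 3/10*pi_5
with normalization: pi_1 + pi_2 + pi_3 + pi_4 + pi_5 = 1.

Using the first 4 balance equations plus normalization, the linear system A*pi = b is:
  [-4/5, 1/5, 1/10, 1/5, 1/5] . pi = 0
  [1/10, -4/5, 1/5, 1/10, 3/10] . pi = 0
  [1/10, 1/10, -3/5, 1/2, 1/10] . pi = 0
  [3/10, 3/10, 1/5, -9/10, 1/10] . pi = 0
  [1, 1, 1, 1, 1] . pi = 1

Solving yields:
  pi_1 = 671/3846
  pi_2 = 350/1923
  pi_3 = 491/1923
  pi_4 = 757/3846
  pi_5 = 368/1923

Verification (pi * P):
  671/3846*1/5 + 350/1923*1/5 + 491/1923*1/10 + 757/3846*1/5 + 368/1923*1/5 = 671/3846 = pi_1  (ok)
  671/3846*1/10 + 350/1923*1/5 + 491/1923*1/5 + 757/3846*1/10 + 368/1923*3/10 = 350/1923 = pi_2  (ok)
  671/3846*1/10 + 350/1923*1/10 + 491/1923*2/5 + 757/3846*1/2 + 368/1923*1/10 = 491/1923 = pi_3  (ok)
  671/3846*3/10 + 350/1923*3/10 + 491/1923*1/5 + 757/3846*1/10 + 368/1923*1/10 = 757/3846 = pi_4  (ok)
  671/3846*3/10 + 350/1923*1/5 + 491/1923*1/10 + 757/3846*1/10 + 368/1923*3/10 = 368/1923 = pi_5  (ok)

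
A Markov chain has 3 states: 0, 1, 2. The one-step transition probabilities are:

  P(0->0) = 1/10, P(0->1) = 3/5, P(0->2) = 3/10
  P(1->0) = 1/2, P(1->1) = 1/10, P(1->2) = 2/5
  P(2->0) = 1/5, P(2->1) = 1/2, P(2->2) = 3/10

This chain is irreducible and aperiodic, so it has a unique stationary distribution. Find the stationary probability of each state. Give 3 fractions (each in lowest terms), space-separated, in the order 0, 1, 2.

The stationary distribution satisfies pi = pi * P, i.e.:
  pi_0 = 1/10*pi_0 + 1/2*pi_1 + 1/5*pi_2
  pi_1 = 3/5*pi_0 + 1/10*pi_1 + 1/2*pi_2
  pi_2 = 3/10*pi_0 + 2/5*pi_1 + 3/10*pi_2
with normalization: pi_0 + pi_1 + pi_2 = 1.

Using the first 2 balance equations plus normalization, the linear system A*pi = b is:
  [-9/10, 1/2, 1/5] . pi = 0
  [3/5, -9/10, 1/2] . pi = 0
  [1, 1, 1] . pi = 1

Solving yields:
  pi_0 = 43/151
  pi_1 = 57/151
  pi_2 = 51/151

Verification (pi * P):
  43/151*1/10 + 57/151*1/2 + 51/151*1/5 = 43/151 = pi_0  (ok)
  43/151*3/5 + 57/151*1/10 + 51/151*1/2 = 57/151 = pi_1  (ok)
  43/151*3/10 + 57/151*2/5 + 51/151*3/10 = 51/151 = pi_2  (ok)

Answer: 43/151 57/151 51/151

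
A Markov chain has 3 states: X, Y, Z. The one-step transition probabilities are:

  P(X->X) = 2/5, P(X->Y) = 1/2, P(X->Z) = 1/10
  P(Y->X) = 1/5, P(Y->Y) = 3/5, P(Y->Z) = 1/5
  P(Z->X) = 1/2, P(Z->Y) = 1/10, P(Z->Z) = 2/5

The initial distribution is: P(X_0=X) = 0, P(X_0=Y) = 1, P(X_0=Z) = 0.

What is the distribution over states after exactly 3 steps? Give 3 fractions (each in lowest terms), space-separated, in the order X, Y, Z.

Propagating the distribution step by step (d_{t+1} = d_t * P):
d_0 = (X=0, Y=1, Z=0)
  d_1[X] = 0*2/5 + 1*1/5 + 0*1/2 = 1/5
  d_1[Y] = 0*1/2 + 1*3/5 + 0*1/10 = 3/5
  d_1[Z] = 0*1/10 + 1*1/5 + 0*2/5 = 1/5
d_1 = (X=1/5, Y=3/5, Z=1/5)
  d_2[X] = 1/5*2/5 + 3/5*1/5 + 1/5*1/2 = 3/10
  d_2[Y] = 1/5*1/2 + 3/5*3/5 + 1/5*1/10 = 12/25
  d_2[Z] = 1/5*1/10 + 3/5*1/5 + 1/5*2/5 = 11/50
d_2 = (X=3/10, Y=12/25, Z=11/50)
  d_3[X] = 3/10*2/5 + 12/25*1/5 + 11/50*1/2 = 163/500
  d_3[Y] = 3/10*1/2 + 12/25*3/5 + 11/50*1/10 = 23/50
  d_3[Z] = 3/10*1/10 + 12/25*1/5 + 11/50*2/5 = 107/500
d_3 = (X=163/500, Y=23/50, Z=107/500)

Answer: 163/500 23/50 107/500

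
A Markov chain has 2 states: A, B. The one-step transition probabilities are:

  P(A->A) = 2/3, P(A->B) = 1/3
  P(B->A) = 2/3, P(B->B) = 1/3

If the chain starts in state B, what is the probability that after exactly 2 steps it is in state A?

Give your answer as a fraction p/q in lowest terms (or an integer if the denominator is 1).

Computing P^2 by repeated multiplication:
P^1 =
  A: [2/3, 1/3]
  B: [2/3, 1/3]
P^2 =
  A: [2/3, 1/3]
  B: [2/3, 1/3]

(P^2)[B -> A] = 2/3

Answer: 2/3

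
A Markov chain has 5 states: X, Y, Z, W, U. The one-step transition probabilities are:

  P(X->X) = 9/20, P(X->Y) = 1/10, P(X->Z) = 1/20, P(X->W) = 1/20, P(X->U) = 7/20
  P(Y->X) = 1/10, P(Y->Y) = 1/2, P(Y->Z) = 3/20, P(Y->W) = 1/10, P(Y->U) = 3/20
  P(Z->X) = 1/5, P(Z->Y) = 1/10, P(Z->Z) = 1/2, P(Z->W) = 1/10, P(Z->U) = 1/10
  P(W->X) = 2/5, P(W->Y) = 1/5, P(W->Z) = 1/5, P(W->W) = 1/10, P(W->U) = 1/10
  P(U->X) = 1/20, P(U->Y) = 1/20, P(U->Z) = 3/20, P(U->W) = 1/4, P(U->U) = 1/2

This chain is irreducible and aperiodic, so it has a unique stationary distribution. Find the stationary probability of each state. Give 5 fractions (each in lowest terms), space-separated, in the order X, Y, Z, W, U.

Answer: 2619/11669 1931/11669 4813/23338 433/3334 3197/11669

Derivation:
The stationary distribution satisfies pi = pi * P, i.e.:
  pi_X = 9/20*pi_X + 1/10*pi_Y + 1/5*pi_Z + 2/5*pi_W + 1/20*pi_U
  pi_Y = 1/10*pi_X + 1/2*pi_Y + 1/10*pi_Z + 1/5*pi_W + 1/20*pi_U
  pi_Z = 1/20*pi_X + 3/20*pi_Y + 1/2*pi_Z + 1/5*pi_W + 3/20*pi_U
  pi_W = 1/20*pi_X + 1/10*pi_Y + 1/10*pi_Z + 1/10*pi_W + 1/4*pi_U
  pi_U = 7/20*pi_X + 3/20*pi_Y + 1/10*pi_Z + 1/10*pi_W + 1/2*pi_U
with normalization: pi_X + pi_Y + pi_Z + pi_W + pi_U = 1.

Using the first 4 balance equations plus normalization, the linear system A*pi = b is:
  [-11/20, 1/10, 1/5, 2/5, 1/20] . pi = 0
  [1/10, -1/2, 1/10, 1/5, 1/20] . pi = 0
  [1/20, 3/20, -1/2, 1/5, 3/20] . pi = 0
  [1/20, 1/10, 1/10, -9/10, 1/4] . pi = 0
  [1, 1, 1, 1, 1] . pi = 1

Solving yields:
  pi_X = 2619/11669
  pi_Y = 1931/11669
  pi_Z = 4813/23338
  pi_W = 433/3334
  pi_U = 3197/11669

Verification (pi * P):
  2619/11669*9/20 + 1931/11669*1/10 + 4813/23338*1/5 + 433/3334*2/5 + 3197/11669*1/20 = 2619/11669 = pi_X  (ok)
  2619/11669*1/10 + 1931/11669*1/2 + 4813/23338*1/10 + 433/3334*1/5 + 3197/11669*1/20 = 1931/11669 = pi_Y  (ok)
  2619/11669*1/20 + 1931/11669*3/20 + 4813/23338*1/2 + 433/3334*1/5 + 3197/11669*3/20 = 4813/23338 = pi_Z  (ok)
  2619/11669*1/20 + 1931/11669*1/10 + 4813/23338*1/10 + 433/3334*1/10 + 3197/11669*1/4 = 433/3334 = pi_W  (ok)
  2619/11669*7/20 + 1931/11669*3/20 + 4813/23338*1/10 + 433/3334*1/10 + 3197/11669*1/2 = 3197/11669 = pi_U  (ok)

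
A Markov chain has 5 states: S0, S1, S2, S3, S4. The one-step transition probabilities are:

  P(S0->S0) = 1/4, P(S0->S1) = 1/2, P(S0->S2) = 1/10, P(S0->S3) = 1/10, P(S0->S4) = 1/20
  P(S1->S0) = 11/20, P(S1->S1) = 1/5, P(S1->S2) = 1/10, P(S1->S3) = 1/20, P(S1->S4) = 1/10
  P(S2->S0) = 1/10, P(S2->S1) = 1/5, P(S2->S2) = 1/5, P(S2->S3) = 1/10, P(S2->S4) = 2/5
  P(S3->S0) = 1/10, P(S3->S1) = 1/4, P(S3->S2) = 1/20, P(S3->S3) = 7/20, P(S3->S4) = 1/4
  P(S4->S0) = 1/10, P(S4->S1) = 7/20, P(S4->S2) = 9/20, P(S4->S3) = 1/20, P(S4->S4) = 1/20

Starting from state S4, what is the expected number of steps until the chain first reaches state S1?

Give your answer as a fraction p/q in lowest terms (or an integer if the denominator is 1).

Answer: 6086/1907

Derivation:
Let h_i = expected steps to first reach S1 from state i.
Boundary: h_S1 = 0.
First-step equations for the other states:
  h_S0 = 1 + 1/4*h_S0 + 1/2*h_S1 + 1/10*h_S2 + 1/10*h_S3 + 1/20*h_S4
  h_S2 = 1 + 1/10*h_S0 + 1/5*h_S1 + 1/5*h_S2 + 1/10*h_S3 + 2/5*h_S4
  h_S3 = 1 + 1/10*h_S0 + 1/4*h_S1 + 1/20*h_S2 + 7/20*h_S3 + 1/4*h_S4
  h_S4 = 1 + 1/10*h_S0 + 7/20*h_S1 + 9/20*h_S2 + 1/20*h_S3 + 1/20*h_S4

Substituting h_S1 = 0 and rearranging gives the linear system (I - Q) h = 1:
  [3/4, -1/10, -1/10, -1/20] . (h_S0, h_S2, h_S3, h_S4) = 1
  [-1/10, 4/5, -1/10, -2/5] . (h_S0, h_S2, h_S3, h_S4) = 1
  [-1/10, -1/20, 13/20, -1/4] . (h_S0, h_S2, h_S3, h_S4) = 1
  [-1/10, -9/20, -1/20, 19/20] . (h_S0, h_S2, h_S3, h_S4) = 1

Solving yields:
  h_S0 = 4730/1907
  h_S2 = 6834/1907
  h_S3 = 6528/1907
  h_S4 = 6086/1907

Starting state is S4, so the expected hitting time is h_S4 = 6086/1907.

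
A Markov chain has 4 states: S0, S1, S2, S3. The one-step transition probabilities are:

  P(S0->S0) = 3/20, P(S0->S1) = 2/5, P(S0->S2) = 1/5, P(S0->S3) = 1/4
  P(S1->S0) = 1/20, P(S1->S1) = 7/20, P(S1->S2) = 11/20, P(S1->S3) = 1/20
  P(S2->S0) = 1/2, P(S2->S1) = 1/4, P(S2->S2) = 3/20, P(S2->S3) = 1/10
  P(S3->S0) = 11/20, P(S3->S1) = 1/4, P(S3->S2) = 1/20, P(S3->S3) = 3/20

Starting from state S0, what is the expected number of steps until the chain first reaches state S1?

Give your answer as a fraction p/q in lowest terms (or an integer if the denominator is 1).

Let h_i = expected steps to first reach S1 from state i.
Boundary: h_S1 = 0.
First-step equations for the other states:
  h_S0 = 1 + 3/20*h_S0 + 2/5*h_S1 + 1/5*h_S2 + 1/4*h_S3
  h_S2 = 1 + 1/2*h_S0 + 1/4*h_S1 + 3/20*h_S2 + 1/10*h_S3
  h_S3 = 1 + 11/20*h_S0 + 1/4*h_S1 + 1/20*h_S2 + 3/20*h_S3

Substituting h_S1 = 0 and rearranging gives the linear system (I - Q) h = 1:
  [17/20, -1/5, -1/4] . (h_S0, h_S2, h_S3) = 1
  [-1/2, 17/20, -1/10] . (h_S0, h_S2, h_S3) = 1
  [-11/20, -1/20, 17/20] . (h_S0, h_S2, h_S3) = 1

Solving yields:
  h_S0 = 1510/521
  h_S2 = 1700/521
  h_S3 = 1690/521

Starting state is S0, so the expected hitting time is h_S0 = 1510/521.

Answer: 1510/521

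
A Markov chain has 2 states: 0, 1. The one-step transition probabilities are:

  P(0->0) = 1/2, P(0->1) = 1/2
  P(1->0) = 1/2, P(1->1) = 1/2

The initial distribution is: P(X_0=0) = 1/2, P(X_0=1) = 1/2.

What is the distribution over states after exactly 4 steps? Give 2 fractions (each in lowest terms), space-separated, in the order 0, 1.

Answer: 1/2 1/2

Derivation:
Propagating the distribution step by step (d_{t+1} = d_t * P):
d_0 = (0=1/2, 1=1/2)
  d_1[0] = 1/2*1/2 + 1/2*1/2 = 1/2
  d_1[1] = 1/2*1/2 + 1/2*1/2 = 1/2
d_1 = (0=1/2, 1=1/2)
  d_2[0] = 1/2*1/2 + 1/2*1/2 = 1/2
  d_2[1] = 1/2*1/2 + 1/2*1/2 = 1/2
d_2 = (0=1/2, 1=1/2)
  d_3[0] = 1/2*1/2 + 1/2*1/2 = 1/2
  d_3[1] = 1/2*1/2 + 1/2*1/2 = 1/2
d_3 = (0=1/2, 1=1/2)
  d_4[0] = 1/2*1/2 + 1/2*1/2 = 1/2
  d_4[1] = 1/2*1/2 + 1/2*1/2 = 1/2
d_4 = (0=1/2, 1=1/2)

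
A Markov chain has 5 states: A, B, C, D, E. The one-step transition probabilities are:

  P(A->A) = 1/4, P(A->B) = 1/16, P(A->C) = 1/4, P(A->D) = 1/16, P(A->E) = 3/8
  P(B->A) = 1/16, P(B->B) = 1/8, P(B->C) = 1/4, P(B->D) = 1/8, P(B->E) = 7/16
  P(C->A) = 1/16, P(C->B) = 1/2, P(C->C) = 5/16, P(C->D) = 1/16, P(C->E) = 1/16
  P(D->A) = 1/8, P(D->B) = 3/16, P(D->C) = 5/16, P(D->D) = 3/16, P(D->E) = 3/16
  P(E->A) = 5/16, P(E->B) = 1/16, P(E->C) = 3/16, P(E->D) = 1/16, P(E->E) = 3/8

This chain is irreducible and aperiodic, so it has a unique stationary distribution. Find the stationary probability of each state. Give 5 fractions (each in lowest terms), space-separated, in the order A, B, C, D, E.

The stationary distribution satisfies pi = pi * P, i.e.:
  pi_A = 1/4*pi_A + 1/16*pi_B + 1/16*pi_C + 1/8*pi_D + 5/16*pi_E
  pi_B = 1/16*pi_A + 1/8*pi_B + 1/2*pi_C + 3/16*pi_D + 1/16*pi_E
  pi_C = 1/4*pi_A + 1/4*pi_B + 5/16*pi_C + 5/16*pi_D + 3/16*pi_E
  pi_D = 1/16*pi_A + 1/8*pi_B + 1/16*pi_C + 3/16*pi_D + 1/16*pi_E
  pi_E = 3/8*pi_A + 7/16*pi_B + 1/16*pi_C + 3/16*pi_D + 3/8*pi_E
with normalization: pi_A + pi_B + pi_C + pi_D + pi_E = 1.

Using the first 4 balance equations plus normalization, the linear system A*pi = b is:
  [-3/4, 1/16, 1/16, 1/8, 5/16] . pi = 0
  [1/16, -7/8, 1/2, 3/16, 1/16] . pi = 0
  [1/4, 1/4, -11/16, 5/16, 3/16] . pi = 0
  [1/16, 1/8, 1/16, -13/16, 1/16] . pi = 0
  [1, 1, 1, 1, 1] . pi = 1

Solving yields:
  pi_A = 1694/9769
  pi_B = 9577/48845
  pi_C = 12352/48845
  pi_D = 4173/48845
  pi_E = 14273/48845

Verification (pi * P):
  1694/9769*1/4 + 9577/48845*1/16 + 12352/48845*1/16 + 4173/48845*1/8 + 14273/48845*5/16 = 1694/9769 = pi_A  (ok)
  1694/9769*1/16 + 9577/48845*1/8 + 12352/48845*1/2 + 4173/48845*3/16 + 14273/48845*1/16 = 9577/48845 = pi_B  (ok)
  1694/9769*1/4 + 9577/48845*1/4 + 12352/48845*5/16 + 4173/48845*5/16 + 14273/48845*3/16 = 12352/48845 = pi_C  (ok)
  1694/9769*1/16 + 9577/48845*1/8 + 12352/48845*1/16 + 4173/48845*3/16 + 14273/48845*1/16 = 4173/48845 = pi_D  (ok)
  1694/9769*3/8 + 9577/48845*7/16 + 12352/48845*1/16 + 4173/48845*3/16 + 14273/48845*3/8 = 14273/48845 = pi_E  (ok)

Answer: 1694/9769 9577/48845 12352/48845 4173/48845 14273/48845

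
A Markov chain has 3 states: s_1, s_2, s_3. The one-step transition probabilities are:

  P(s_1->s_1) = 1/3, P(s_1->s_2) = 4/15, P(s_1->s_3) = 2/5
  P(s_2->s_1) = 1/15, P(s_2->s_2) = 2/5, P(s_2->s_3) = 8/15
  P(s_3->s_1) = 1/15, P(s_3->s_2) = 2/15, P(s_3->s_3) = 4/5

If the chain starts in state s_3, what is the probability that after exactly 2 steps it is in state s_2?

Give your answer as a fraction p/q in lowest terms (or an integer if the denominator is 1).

Computing P^2 by repeated multiplication:
P^1 =
  s_1: [1/3, 4/15, 2/5]
  s_2: [1/15, 2/5, 8/15]
  s_3: [1/15, 2/15, 4/5]
P^2 =
  s_1: [7/45, 56/225, 134/225]
  s_2: [19/225, 56/225, 2/3]
  s_3: [19/225, 8/45, 166/225]

(P^2)[s_3 -> s_2] = 8/45

Answer: 8/45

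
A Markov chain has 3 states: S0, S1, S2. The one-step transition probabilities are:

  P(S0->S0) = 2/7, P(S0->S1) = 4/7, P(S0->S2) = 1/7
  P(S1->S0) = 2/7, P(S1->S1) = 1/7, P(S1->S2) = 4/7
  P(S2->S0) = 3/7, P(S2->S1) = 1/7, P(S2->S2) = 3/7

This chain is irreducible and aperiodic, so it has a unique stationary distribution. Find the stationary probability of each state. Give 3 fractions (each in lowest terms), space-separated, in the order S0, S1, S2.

Answer: 20/59 17/59 22/59

Derivation:
The stationary distribution satisfies pi = pi * P, i.e.:
  pi_S0 = 2/7*pi_S0 + 2/7*pi_S1 + 3/7*pi_S2
  pi_S1 = 4/7*pi_S0 + 1/7*pi_S1 + 1/7*pi_S2
  pi_S2 = 1/7*pi_S0 + 4/7*pi_S1 + 3/7*pi_S2
with normalization: pi_S0 + pi_S1 + pi_S2 = 1.

Using the first 2 balance equations plus normalization, the linear system A*pi = b is:
  [-5/7, 2/7, 3/7] . pi = 0
  [4/7, -6/7, 1/7] . pi = 0
  [1, 1, 1] . pi = 1

Solving yields:
  pi_S0 = 20/59
  pi_S1 = 17/59
  pi_S2 = 22/59

Verification (pi * P):
  20/59*2/7 + 17/59*2/7 + 22/59*3/7 = 20/59 = pi_S0  (ok)
  20/59*4/7 + 17/59*1/7 + 22/59*1/7 = 17/59 = pi_S1  (ok)
  20/59*1/7 + 17/59*4/7 + 22/59*3/7 = 22/59 = pi_S2  (ok)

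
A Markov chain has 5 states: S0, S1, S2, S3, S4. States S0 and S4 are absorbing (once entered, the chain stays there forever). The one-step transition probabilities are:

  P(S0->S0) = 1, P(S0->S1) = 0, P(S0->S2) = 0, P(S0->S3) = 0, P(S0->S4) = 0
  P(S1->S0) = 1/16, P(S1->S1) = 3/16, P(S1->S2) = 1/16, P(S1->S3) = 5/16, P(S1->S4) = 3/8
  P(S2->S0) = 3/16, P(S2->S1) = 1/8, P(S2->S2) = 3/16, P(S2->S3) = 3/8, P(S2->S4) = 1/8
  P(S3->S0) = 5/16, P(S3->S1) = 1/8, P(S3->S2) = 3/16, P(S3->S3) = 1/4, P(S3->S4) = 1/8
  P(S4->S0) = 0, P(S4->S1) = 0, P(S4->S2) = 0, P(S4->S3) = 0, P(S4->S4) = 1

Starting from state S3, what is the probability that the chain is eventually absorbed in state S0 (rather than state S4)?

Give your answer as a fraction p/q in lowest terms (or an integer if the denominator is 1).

Answer: 495/799

Derivation:
Let a_i = P(absorbed in S0 | start in state i).
Boundary conditions: a_S0 = 1, a_S4 = 0.
For each transient state i, a_i = sum_j P(i->j) * a_j:
  a_S1 = 1/16*a_S0 + 3/16*a_S1 + 1/16*a_S2 + 5/16*a_S3 + 3/8*a_S4
  a_S2 = 3/16*a_S0 + 1/8*a_S1 + 3/16*a_S2 + 3/8*a_S3 + 1/8*a_S4
  a_S3 = 5/16*a_S0 + 1/8*a_S1 + 3/16*a_S2 + 1/4*a_S3 + 1/8*a_S4

Substituting a_S0 = 1 and a_S4 = 0, rearrange to (I - Q) a = r where r[i] = P(i -> S0):
  [13/16, -1/16, -5/16] . (a_S1, a_S2, a_S3) = 1/16
  [-1/8, 13/16, -3/8] . (a_S1, a_S2, a_S3) = 3/16
  [-1/8, -3/16, 3/4] . (a_S1, a_S2, a_S3) = 5/16

Solving yields:
  a_S1 = 287/799
  a_S2 = 457/799
  a_S3 = 495/799

Starting state is S3, so the absorption probability is a_S3 = 495/799.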